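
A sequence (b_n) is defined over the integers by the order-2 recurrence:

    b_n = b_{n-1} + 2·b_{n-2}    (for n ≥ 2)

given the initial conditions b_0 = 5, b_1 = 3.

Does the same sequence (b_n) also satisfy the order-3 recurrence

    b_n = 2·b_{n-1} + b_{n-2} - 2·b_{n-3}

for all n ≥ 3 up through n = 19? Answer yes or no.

Terms b_0..b_19: 5, 3, 13, 19, 45, 83, 173, 339, 685, 1363, 2733, 5459, 10925, 21843, 43693, 87379, 174765, 349523, 699053, 1398099
n=3: candidate gives 19, actual b_3 = 19 ✓
n=4: candidate gives 45, actual b_4 = 45 ✓
n=5: candidate gives 83, actual b_5 = 83 ✓
n=6: candidate gives 173, actual b_6 = 173 ✓
n=7: candidate gives 339, actual b_7 = 339 ✓
n=8: candidate gives 685, actual b_8 = 685 ✓
n=9: candidate gives 1363, actual b_9 = 1363 ✓
n=10: candidate gives 2733, actual b_10 = 2733 ✓
n=11: candidate gives 5459, actual b_11 = 5459 ✓
n=12: candidate gives 10925, actual b_12 = 10925 ✓
n=13: candidate gives 21843, actual b_13 = 21843 ✓
n=14: candidate gives 43693, actual b_14 = 43693 ✓
n=15: candidate gives 87379, actual b_15 = 87379 ✓
n=16: candidate gives 174765, actual b_16 = 174765 ✓
n=17: candidate gives 349523, actual b_17 = 349523 ✓
n=18: candidate gives 699053, actual b_18 = 699053 ✓
n=19: candidate gives 1398099, actual b_19 = 1398099 ✓

yes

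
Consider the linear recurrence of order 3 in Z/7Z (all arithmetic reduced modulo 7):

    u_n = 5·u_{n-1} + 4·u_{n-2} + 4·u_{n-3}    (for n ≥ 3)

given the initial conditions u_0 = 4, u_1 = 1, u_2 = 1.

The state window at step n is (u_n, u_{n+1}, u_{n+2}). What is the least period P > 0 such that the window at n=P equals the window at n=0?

171

n=0: window = (4, 1, 1)
n=1: window = (1, 1, 4)
n=2: window = (1, 4, 0)
n=3: window = (4, 0, 6)
n=4: window = (0, 6, 4)
n=5: window = (6, 4, 2)
n=6: window = (4, 2, 1)
n=7: window = (2, 1, 1)
n=8: window = (1, 1, 3)
n=9: window = (1, 3, 2)
n=10: window = (3, 2, 5)
n=11: window = (2, 5, 3)
n=12: window = (5, 3, 1)
n=13: window = (3, 1, 2)
n=14: window = (1, 2, 5)
n=15: window = (2, 5, 2)
n=16: window = (5, 2, 3)
n=17: window = (2, 3, 1)
n=18: window = (3, 1, 4)
n=19: window = (1, 4, 1)
n=20: window = (4, 1, 4)
n=21: window = (1, 4, 5)
n=22: window = (4, 5, 3)
n=23: window = (5, 3, 2)
n=24: window = (3, 2, 0)
n=25: window = (2, 0, 6)
n=26: window = (0, 6, 3)
n=27: window = (6, 3, 4)
n=28: window = (3, 4, 0)
n=29: window = (4, 0, 0)
n=30: window = (0, 0, 2)
n=31: window = (0, 2, 3)
n=32: window = (2, 3, 2)
n=33: window = (3, 2, 2)
n=34: window = (2, 2, 2)
n=35: window = (2, 2, 5)
n=36: window = (2, 5, 6)
n=37: window = (5, 6, 2)
n=38: window = (6, 2, 5)
n=39: window = (2, 5, 1)
n=40: window = (5, 1, 5)
…
n=169: window = (2, 2, 4)
n=170: window = (2, 4, 1)
n=171: window = (4, 1, 1)
window at n=171 equals window at n=0 → period = 171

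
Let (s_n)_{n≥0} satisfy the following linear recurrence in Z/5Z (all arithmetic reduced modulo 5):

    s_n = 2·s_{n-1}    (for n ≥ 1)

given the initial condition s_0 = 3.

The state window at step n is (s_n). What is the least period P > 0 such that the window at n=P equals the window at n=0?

4

n=0: window = (3)
n=1: window = (1)
n=2: window = (2)
n=3: window = (4)
n=4: window = (3)
window at n=4 equals window at n=0 → period = 4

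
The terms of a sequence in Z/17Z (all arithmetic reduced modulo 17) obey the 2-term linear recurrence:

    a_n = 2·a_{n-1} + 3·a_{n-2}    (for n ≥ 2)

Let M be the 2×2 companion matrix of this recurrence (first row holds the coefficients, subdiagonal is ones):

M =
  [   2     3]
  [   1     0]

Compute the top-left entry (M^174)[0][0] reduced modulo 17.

6

(M^174)[0][0] is the top entry after applying M 174 times to the unit state (1, 0). Equivalently it is h_{175} for the auxiliary sequence (h_n) obeying the same recurrence with h_1 = 1 and h_i = 0 for 0 ≤ i < 1:
h_2 = 2·1 + 3·0 = 2
h_3 = 2·2 + 3·1 = 7
h_4 = 2·7 + 3·2 = 3
h_5 = 2·3 + 3·7 = 10
h_6 = 2·10 + 3·3 = 12
h_7 = 2·12 + 3·10 = 3
h_8 = 2·3 + 3·12 = 8
h_9 = 2·8 + 3·3 = 8
h_10 = 2·8 + 3·8 = 6
h_11 = 2·6 + 3·8 = 2
h_12 = 2·2 + 3·6 = 5
h_13 = 2·5 + 3·2 = 16
h_14 = 2·16 + 3·5 = 13
h_15 = 2·13 + 3·16 = 6
h_16 = 2·6 + 3·13 = 0
h_17 = 2·0 + 3·6 = 1
(h_16, h_17) = (0, 1) = (h_0, h_1), so the sequence has period 16.
175 ≡ 15 (mod 16), hence h_175 = h_15 = 6.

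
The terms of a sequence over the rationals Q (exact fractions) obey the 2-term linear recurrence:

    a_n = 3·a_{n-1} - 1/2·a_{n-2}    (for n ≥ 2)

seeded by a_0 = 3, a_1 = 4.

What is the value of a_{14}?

a_2 = 3·4 + -1/2·3 = 21/2
a_3 = 3·21/2 + -1/2·4 = 59/2
a_4 = 3·59/2 + -1/2·21/2 = 333/4
a_5 = 3·333/4 + -1/2·59/2 = 235
a_6 = 3·235 + -1/2·333/4 = 5307/8
a_7 = 3·5307/8 + -1/2·235 = 14981/8
a_8 = 3·14981/8 + -1/2·5307/8 = 84579/16
a_9 = 3·84579/16 + -1/2·14981/8 = 59689/4
a_10 = 3·59689/4 + -1/2·84579/16 = 1347957/32
a_11 = 3·1347957/32 + -1/2·59689/4 = 3805115/32
a_12 = 3·3805115/32 + -1/2·1347957/32 = 21482733/64
a_13 = 3·21482733/64 + -1/2·3805115/32 = 15160771/16
a_14 = 3·15160771/16 + -1/2·21482733/64 = 342375771/128

342375771/128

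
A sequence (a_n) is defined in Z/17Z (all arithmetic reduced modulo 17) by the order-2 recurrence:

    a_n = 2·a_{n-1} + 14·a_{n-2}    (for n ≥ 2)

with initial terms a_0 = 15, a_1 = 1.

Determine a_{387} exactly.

a_2 = 2·1 + 14·15 = 8
a_3 = 2·8 + 14·1 = 13
a_4 = 2·13 + 14·8 = 2
a_5 = 2·2 + 14·13 = 16
a_6 = 2·16 + 14·2 = 9
a_7 = 2·9 + 14·16 = 4
a_8 = 2·4 + 14·9 = 15
a_9 = 2·15 + 14·4 = 1
(a_8, a_9) = (15, 1) = (a_0, a_1), so the sequence has period 8.
387 ≡ 3 (mod 8), hence a_387 = a_3 = 13.

13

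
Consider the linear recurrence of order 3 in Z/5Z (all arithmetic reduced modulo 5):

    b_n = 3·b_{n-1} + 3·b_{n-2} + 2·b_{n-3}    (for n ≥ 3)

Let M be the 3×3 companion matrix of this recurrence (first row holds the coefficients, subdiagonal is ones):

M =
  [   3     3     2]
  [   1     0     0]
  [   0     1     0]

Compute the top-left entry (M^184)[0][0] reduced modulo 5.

0

(M^184)[0][0] is the top entry after applying M 184 times to the unit state (1, 0, 0). Equivalently it is h_{186} for the auxiliary sequence (h_n) obeying the same recurrence with h_2 = 1 and h_i = 0 for 0 ≤ i < 2:
h_3 = 3·1 + 3·0 + 2·0 = 3
h_4 = 3·3 + 3·1 + 2·0 = 2
h_5 = 3·2 + 3·3 + 2·1 = 2
h_6 = 3·2 + 3·2 + 2·3 = 3
h_7 = 3·3 + 3·2 + 2·2 = 4
h_8 = 3·4 + 3·3 + 2·2 = 0
Continuing the recurrence:
  h_9 = 3;  h_10 = 2;  h_11 = 0;  h_12 = 2;  h_13 = 0;  h_14 = 1
  h_15 = 2;  h_16 = 4;  h_17 = 0;  h_18 = 1;  h_19 = 1;  h_20 = 1
  h_21 = 3;  h_22 = 4;  h_23 = 3;  h_24 = 2;  h_25 = 3;  h_26 = 1
  h_27 = 1;  h_28 = 2;  h_29 = 1;  h_30 = 1;  h_31 = 0;  h_32 = 0
  h_33 = 2;  h_34 = 1;  h_35 = 4;  h_36 = 4;  h_37 = 1;  h_38 = 3
  h_39 = 0;  h_40 = 1;  h_41 = 4;  h_42 = 0;  h_43 = 4;  h_44 = 0
  h_45 = 2;  h_46 = 4;  h_47 = 3;  h_48 = 0;  h_49 = 2;  h_50 = 2
  h_51 = 2;  h_52 = 1;  h_53 = 3;  h_54 = 1;  h_55 = 4;  h_56 = 1
  h_57 = 2;  h_58 = 2;  h_59 = 4;  h_60 = 2;  h_61 = 2;  h_62 = 0
  h_63 = 0;  h_64 = 4;  h_65 = 2;  h_66 = 3;  h_67 = 3;  h_68 = 2
  h_69 = 1;  h_70 = 0;  h_71 = 2;  h_72 = 3;  h_73 = 0;  h_74 = 3
  h_75 = 0;  h_76 = 4;  h_77 = 3;  h_78 = 1;  h_79 = 0;  h_80 = 4
  h_81 = 4;  h_82 = 4;  h_83 = 2;  h_84 = 1;  h_85 = 2;  h_86 = 3
  h_87 = 2;  h_88 = 4;  h_89 = 4;  h_90 = 3;  h_91 = 4;  h_92 = 4
  h_93 = 0;  h_94 = 0;  h_95 = 3;  h_96 = 4;  h_97 = 1;  h_98 = 1
  h_99 = 4;  h_100 = 2;  h_101 = 0;  h_102 = 4;  h_103 = 1;  h_104 = 0
  h_105 = 1;  h_106 = 0;  h_107 = 3;  h_108 = 1;  h_109 = 2;  h_110 = 0
  h_111 = 3;  h_112 = 3;  h_113 = 3;  h_114 = 4;  h_115 = 2;  h_116 = 4
  h_117 = 1;  h_118 = 4;  h_119 = 3;  h_120 = 3;  h_121 = 1;  h_122 = 3
  h_123 = 3;  h_124 = 0;  h_125 = 0;  h_126 = 1;  h_127 = 3;  h_128 = 2
  h_129 = 2;  h_130 = 3;  h_131 = 4;  h_132 = 0;  h_133 = 3;  h_134 = 2
  h_135 = 0;  h_136 = 2;  h_137 = 0;  h_138 = 1;  h_139 = 2;  h_140 = 4
  h_141 = 0;  h_142 = 1;  h_143 = 1;  h_144 = 1;  h_145 = 3;  h_146 = 4
  h_147 = 3;  h_148 = 2;  h_149 = 3;  h_150 = 1;  h_151 = 1;  h_152 = 2
  h_153 = 1;  h_154 = 1;  h_155 = 0;  h_156 = 0;  h_157 = 2;  h_158 = 1
  h_159 = 4;  h_160 = 4;  h_161 = 1;  h_162 = 3;  h_163 = 0;  h_164 = 1
  h_165 = 4;  h_166 = 0;  h_167 = 4;  h_168 = 0;  h_169 = 2;  h_170 = 4
  h_171 = 3;  h_172 = 0;  h_173 = 2;  h_174 = 2;  h_175 = 2;  h_176 = 1
  h_177 = 3;  h_178 = 1;  h_179 = 4;  h_180 = 1;  h_181 = 2;  h_182 = 2
  h_183 = 4;  h_184 = 2
h_185 = 3·2 + 3·4 + 2·2 = 2
h_186 = 3·2 + 3·2 + 2·4 = 0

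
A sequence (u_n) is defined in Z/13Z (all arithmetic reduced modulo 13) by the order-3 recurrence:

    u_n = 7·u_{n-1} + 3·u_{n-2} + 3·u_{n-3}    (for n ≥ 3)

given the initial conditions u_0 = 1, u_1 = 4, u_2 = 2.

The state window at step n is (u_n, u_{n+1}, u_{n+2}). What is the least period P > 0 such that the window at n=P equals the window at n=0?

n=0: window = (1, 4, 2)
n=1: window = (4, 2, 3)
n=2: window = (2, 3, 0)
n=3: window = (3, 0, 2)
n=4: window = (0, 2, 10)
n=5: window = (2, 10, 11)
n=6: window = (10, 11, 9)
n=7: window = (11, 9, 9)
n=8: window = (9, 9, 6)
n=9: window = (9, 6, 5)
n=10: window = (6, 5, 2)
n=11: window = (5, 2, 8)
n=12: window = (2, 8, 12)
n=13: window = (8, 12, 10)
n=14: window = (12, 10, 0)
n=15: window = (10, 0, 1)
n=16: window = (0, 1, 11)
n=17: window = (1, 11, 2)
n=18: window = (11, 2, 11)
n=19: window = (2, 11, 12)
n=20: window = (11, 12, 6)
n=21: window = (12, 6, 7)
n=22: window = (6, 7, 12)
n=23: window = (7, 12, 6)
n=24: window = (12, 6, 8)
n=25: window = (6, 8, 6)
n=26: window = (8, 6, 6)
n=27: window = (6, 6, 6)
n=28: window = (6, 6, 0)
n=29: window = (6, 0, 10)
n=30: window = (0, 10, 10)
n=31: window = (10, 10, 9)
n=32: window = (10, 9, 6)
n=33: window = (9, 6, 8)
n=34: window = (6, 8, 10)
n=35: window = (8, 10, 8)
n=36: window = (10, 8, 6)
n=37: window = (8, 6, 5)
n=38: window = (6, 5, 12)
n=39: window = (5, 12, 0)
n=40: window = (12, 0, 12)
…
n=547: window = (0, 12, 1)
n=548: window = (12, 1, 4)
n=549: window = (1, 4, 2)
window at n=549 equals window at n=0 → period = 549

549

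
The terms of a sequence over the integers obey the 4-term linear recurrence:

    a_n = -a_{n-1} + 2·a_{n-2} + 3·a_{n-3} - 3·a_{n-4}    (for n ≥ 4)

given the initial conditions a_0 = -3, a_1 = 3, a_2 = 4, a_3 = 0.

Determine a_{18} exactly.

a_4 = -1·0 + 2·4 + 3·3 + -3·-3 = 26
a_5 = -1·26 + 2·0 + 3·4 + -3·3 = -23
a_6 = -1·-23 + 2·26 + 3·0 + -3·4 = 63
a_7 = -1·63 + 2·-23 + 3·26 + -3·0 = -31
a_8 = -1·-31 + 2·63 + 3·-23 + -3·26 = 10
a_9 = -1·10 + 2·-31 + 3·63 + -3·-23 = 186
a_10 = -1·186 + 2·10 + 3·-31 + -3·63 = -448
a_11 = -1·-448 + 2·186 + 3·10 + -3·-31 = 943
a_12 = -1·943 + 2·-448 + 3·186 + -3·10 = -1311
a_13 = -1·-1311 + 2·943 + 3·-448 + -3·186 = 1295
a_14 = -1·1295 + 2·-1311 + 3·943 + -3·-448 = 256
a_15 = -1·256 + 2·1295 + 3·-1311 + -3·943 = -4428
a_16 = -1·-4428 + 2·256 + 3·1295 + -3·-1311 = 12758
a_17 = -1·12758 + 2·-4428 + 3·256 + -3·1295 = -24731
a_18 = -1·-24731 + 2·12758 + 3·-4428 + -3·256 = 36195

36195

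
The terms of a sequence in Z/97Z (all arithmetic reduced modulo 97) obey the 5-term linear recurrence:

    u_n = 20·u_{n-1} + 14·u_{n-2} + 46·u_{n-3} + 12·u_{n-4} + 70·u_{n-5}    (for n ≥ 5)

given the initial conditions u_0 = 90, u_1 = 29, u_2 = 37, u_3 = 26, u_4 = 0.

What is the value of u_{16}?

91

u_5 = 20·0 + 14·26 + 46·37 + 12·29 + 70·90 = 81
u_6 = 20·81 + 14·0 + 46·26 + 12·37 + 70·29 = 52
u_7 = 20·52 + 14·81 + 46·0 + 12·26 + 70·37 = 32
u_8 = 20·32 + 14·52 + 46·81 + 12·0 + 70·26 = 27
u_9 = 20·27 + 14·32 + 46·52 + 12·81 + 70·0 = 84
u_10 = 20·84 + 14·27 + 46·32 + 12·52 + 70·81 = 27
u_11 = 20·27 + 14·84 + 46·27 + 12·32 + 70·52 = 95
u_12 = 20·95 + 14·27 + 46·84 + 12·27 + 70·32 = 73
u_13 = 20·73 + 14·95 + 46·27 + 12·84 + 70·27 = 43
u_14 = 20·43 + 14·73 + 46·95 + 12·27 + 70·84 = 40
u_15 = 20·40 + 14·43 + 46·73 + 12·95 + 70·27 = 30
u_16 = 20·30 + 14·40 + 46·43 + 12·73 + 70·95 = 91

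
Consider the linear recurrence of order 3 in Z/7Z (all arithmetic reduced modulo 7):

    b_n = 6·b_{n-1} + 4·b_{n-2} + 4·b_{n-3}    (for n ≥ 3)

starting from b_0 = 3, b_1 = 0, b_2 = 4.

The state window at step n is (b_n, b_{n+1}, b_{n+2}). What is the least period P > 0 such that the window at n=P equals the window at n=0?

n=0: window = (3, 0, 4)
n=1: window = (0, 4, 1)
n=2: window = (4, 1, 1)
n=3: window = (1, 1, 5)
n=4: window = (1, 5, 3)
n=5: window = (5, 3, 0)
n=6: window = (3, 0, 4)
window at n=6 equals window at n=0 → period = 6

6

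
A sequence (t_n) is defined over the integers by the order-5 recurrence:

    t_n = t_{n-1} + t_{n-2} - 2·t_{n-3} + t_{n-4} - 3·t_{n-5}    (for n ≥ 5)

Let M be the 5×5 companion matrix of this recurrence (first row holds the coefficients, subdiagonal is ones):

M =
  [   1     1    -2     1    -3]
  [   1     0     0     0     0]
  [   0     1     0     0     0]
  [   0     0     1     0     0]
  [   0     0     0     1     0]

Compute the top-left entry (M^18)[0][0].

(M^18)[0][0] is the top entry after applying M 18 times to the unit state (1, 0, 0, 0, 0). Equivalently it is h_{22} for the auxiliary sequence (h_n) obeying the same recurrence with h_4 = 1 and h_i = 0 for 0 ≤ i < 4:
h_5 = 1·1 + 1·0 + -2·0 + 1·0 + -3·0 = 1
h_6 = 1·1 + 1·1 + -2·0 + 1·0 + -3·0 = 2
h_7 = 1·2 + 1·1 + -2·1 + 1·0 + -3·0 = 1
h_8 = 1·1 + 1·2 + -2·1 + 1·1 + -3·0 = 2
h_9 = 1·2 + 1·1 + -2·2 + 1·1 + -3·1 = -3
h_10 = 1·-3 + 1·2 + -2·1 + 1·2 + -3·1 = -4
h_11 = 1·-4 + 1·-3 + -2·2 + 1·1 + -3·2 = -16
h_12 = 1·-16 + 1·-4 + -2·-3 + 1·2 + -3·1 = -15
h_13 = 1·-15 + 1·-16 + -2·-4 + 1·-3 + -3·2 = -32
h_14 = 1·-32 + 1·-15 + -2·-16 + 1·-4 + -3·-3 = -10
h_15 = 1·-10 + 1·-32 + -2·-15 + 1·-16 + -3·-4 = -16
h_16 = 1·-16 + 1·-10 + -2·-32 + 1·-15 + -3·-16 = 71
h_17 = 1·71 + 1·-16 + -2·-10 + 1·-32 + -3·-15 = 88
h_18 = 1·88 + 1·71 + -2·-16 + 1·-10 + -3·-32 = 277
h_19 = 1·277 + 1·88 + -2·71 + 1·-16 + -3·-10 = 237
h_20 = 1·237 + 1·277 + -2·88 + 1·71 + -3·-16 = 457
h_21 = 1·457 + 1·237 + -2·277 + 1·88 + -3·71 = 15
h_22 = 1·15 + 1·457 + -2·237 + 1·277 + -3·88 = 11

11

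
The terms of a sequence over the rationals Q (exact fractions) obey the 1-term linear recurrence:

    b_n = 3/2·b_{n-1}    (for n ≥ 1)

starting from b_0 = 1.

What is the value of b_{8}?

b_1 = 3/2·1 = 3/2
b_2 = 3/2·3/2 = 9/4
b_3 = 3/2·9/4 = 27/8
b_4 = 3/2·27/8 = 81/16
b_5 = 3/2·81/16 = 243/32
b_6 = 3/2·243/32 = 729/64
b_7 = 3/2·729/64 = 2187/128
b_8 = 3/2·2187/128 = 6561/256

6561/256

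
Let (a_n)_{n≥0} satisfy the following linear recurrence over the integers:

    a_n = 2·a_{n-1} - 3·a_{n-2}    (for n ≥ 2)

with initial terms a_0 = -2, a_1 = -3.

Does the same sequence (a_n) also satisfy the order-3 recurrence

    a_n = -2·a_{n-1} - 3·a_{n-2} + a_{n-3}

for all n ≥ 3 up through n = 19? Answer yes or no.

no

Terms a_0..a_19: -2, -3, 0, 9, 18, 9, -36, -99, -90, 117, 504, 657, -198, -2367, -4140, -1179, 10062, 23661, 17136, -36711
n=3: candidate gives 7, actual a_3 = 9 ✗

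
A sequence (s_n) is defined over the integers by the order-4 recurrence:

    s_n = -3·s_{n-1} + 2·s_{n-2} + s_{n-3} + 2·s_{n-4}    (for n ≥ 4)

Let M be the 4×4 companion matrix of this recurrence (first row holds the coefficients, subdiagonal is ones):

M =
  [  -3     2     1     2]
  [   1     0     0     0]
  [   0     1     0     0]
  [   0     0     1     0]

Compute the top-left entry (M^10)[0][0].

261594

(M^10)[0][0] is the top entry after applying M 10 times to the unit state (1, 0, 0, 0). Equivalently it is h_{13} for the auxiliary sequence (h_n) obeying the same recurrence with h_3 = 1 and h_i = 0 for 0 ≤ i < 3:
h_4 = -3·1 + 2·0 + 1·0 + 2·0 = -3
h_5 = -3·-3 + 2·1 + 1·0 + 2·0 = 11
h_6 = -3·11 + 2·-3 + 1·1 + 2·0 = -38
h_7 = -3·-38 + 2·11 + 1·-3 + 2·1 = 135
h_8 = -3·135 + 2·-38 + 1·11 + 2·-3 = -476
h_9 = -3·-476 + 2·135 + 1·-38 + 2·11 = 1682
h_10 = -3·1682 + 2·-476 + 1·135 + 2·-38 = -5939
h_11 = -3·-5939 + 2·1682 + 1·-476 + 2·135 = 20975
h_12 = -3·20975 + 2·-5939 + 1·1682 + 2·-476 = -74073
h_13 = -3·-74073 + 2·20975 + 1·-5939 + 2·1682 = 261594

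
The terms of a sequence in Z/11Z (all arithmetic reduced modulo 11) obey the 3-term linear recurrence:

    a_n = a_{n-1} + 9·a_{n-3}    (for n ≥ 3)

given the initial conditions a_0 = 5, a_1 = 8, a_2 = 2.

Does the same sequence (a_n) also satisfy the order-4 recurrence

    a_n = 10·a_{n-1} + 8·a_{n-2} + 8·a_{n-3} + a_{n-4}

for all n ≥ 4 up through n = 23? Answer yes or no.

no

Terms a_0..a_23: 5, 8, 2, 3, 9, 5, 10, 3, 4, 6, 0, 3, 2, 2, 7, 3, 10, 7, 1, 3, 0, 9, 3, 3
n=4: candidate gives 5, actual a_4 = 9 ✗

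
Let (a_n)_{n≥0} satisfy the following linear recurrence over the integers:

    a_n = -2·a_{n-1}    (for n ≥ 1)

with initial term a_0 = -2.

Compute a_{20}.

-2097152

a_1 = -2·-2 = 4
a_2 = -2·4 = -8
a_3 = -2·-8 = 16
a_4 = -2·16 = -32
a_5 = -2·-32 = 64
a_6 = -2·64 = -128
a_7 = -2·-128 = 256
a_8 = -2·256 = -512
a_9 = -2·-512 = 1024
a_10 = -2·1024 = -2048
a_11 = -2·-2048 = 4096
a_12 = -2·4096 = -8192
a_13 = -2·-8192 = 16384
a_14 = -2·16384 = -32768
a_15 = -2·-32768 = 65536
a_16 = -2·65536 = -131072
a_17 = -2·-131072 = 262144
a_18 = -2·262144 = -524288
a_19 = -2·-524288 = 1048576
a_20 = -2·1048576 = -2097152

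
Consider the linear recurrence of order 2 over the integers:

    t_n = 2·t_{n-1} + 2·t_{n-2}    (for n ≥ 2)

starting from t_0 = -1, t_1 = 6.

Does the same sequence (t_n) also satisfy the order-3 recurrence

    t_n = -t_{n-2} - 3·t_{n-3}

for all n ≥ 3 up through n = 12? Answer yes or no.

no

Terms t_0..t_12: -1, 6, 10, 32, 84, 232, 632, 1728, 4720, 12896, 35232, 96256, 262976
n=3: candidate gives -3, actual t_3 = 32 ✗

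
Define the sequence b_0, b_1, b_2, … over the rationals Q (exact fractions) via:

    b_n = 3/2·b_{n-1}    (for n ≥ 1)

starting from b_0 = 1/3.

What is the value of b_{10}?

19683/1024

b_1 = 3/2·1/3 = 1/2
b_2 = 3/2·1/2 = 3/4
b_3 = 3/2·3/4 = 9/8
b_4 = 3/2·9/8 = 27/16
b_5 = 3/2·27/16 = 81/32
b_6 = 3/2·81/32 = 243/64
b_7 = 3/2·243/64 = 729/128
b_8 = 3/2·729/128 = 2187/256
b_9 = 3/2·2187/256 = 6561/512
b_10 = 3/2·6561/512 = 19683/1024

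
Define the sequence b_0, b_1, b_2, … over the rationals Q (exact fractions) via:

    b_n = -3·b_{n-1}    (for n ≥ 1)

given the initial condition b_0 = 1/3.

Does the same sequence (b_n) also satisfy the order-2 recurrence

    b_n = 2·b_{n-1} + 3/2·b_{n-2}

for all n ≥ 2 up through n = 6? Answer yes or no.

Terms b_0..b_6: 1/3, -1, 3, -9, 27, -81, 243
n=2: candidate gives -3/2, actual b_2 = 3 ✗

no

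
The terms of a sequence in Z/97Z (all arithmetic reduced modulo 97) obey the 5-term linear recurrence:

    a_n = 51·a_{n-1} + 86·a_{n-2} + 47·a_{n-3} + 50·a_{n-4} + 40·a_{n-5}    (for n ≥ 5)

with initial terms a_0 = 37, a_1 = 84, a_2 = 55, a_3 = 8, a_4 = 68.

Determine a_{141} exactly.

a_5 = 51·68 + 86·8 + 47·55 + 50·84 + 40·37 = 5
a_6 = 51·5 + 86·68 + 47·8 + 50·55 + 40·84 = 76
a_7 = 51·76 + 86·5 + 47·68 + 50·8 + 40·55 = 14
a_8 = 51·14 + 86·76 + 47·5 + 50·68 + 40·8 = 50
a_9 = 51·50 + 86·14 + 47·76 + 50·5 + 40·68 = 14
a_10 = 51·14 + 86·50 + 47·14 + 50·76 + 40·5 = 69
Continuing the recurrence:
  a_11 = 46;  a_12 = 67;  a_13 = 27;  a_14 = 22;  a_15 = 13;  a_16 = 90
  a_17 = 5;  a_18 = 19;  a_19 = 78;  a_20 = 3;  a_21 = 61;  a_22 = 37
  a_23 = 3;  a_24 = 63;  a_25 = 38;  a_26 = 50;  a_27 = 30;  a_28 = 22
  a_29 = 93;  a_30 = 37;  a_31 = 63;  a_32 = 68;  a_33 = 53;  a_34 = 10
  a_35 = 90;  a_36 = 87;  a_37 = 72;  a_38 = 59;  a_39 = 51;  a_40 = 94
  a_41 = 21;  a_42 = 19;  a_43 = 75;  a_44 = 91;  a_45 = 13;  a_46 = 30
  a_47 = 86;  a_48 = 92;  a_49 = 37;  a_50 = 50;  a_51 = 36;  a_52 = 7
  a_53 = 81;  a_54 = 26;  a_55 = 5;  a_56 = 37;  a_57 = 12;  a_58 = 33
  a_59 = 21;  a_60 = 24;  a_61 = 65;  a_62 = 57;  a_63 = 64;  a_64 = 69
  a_65 = 4;  a_66 = 46;  a_67 = 64;  a_68 = 32;  a_69 = 36;  a_70 = 65
  a_71 = 54;  a_72 = 34;  a_73 = 0;  a_74 = 64;  a_75 = 74;  a_76 = 43
  a_77 = 24;  a_78 = 57;  a_79 = 60;  a_80 = 38;  a_81 = 87;  a_82 = 76
  a_83 = 91;  a_84 = 69;  a_85 = 29;  a_86 = 55;  a_87 = 30;  a_88 = 66
  a_89 = 34;  a_90 = 23;  a_91 = 35;  a_92 = 64;  a_93 = 55;  a_94 = 48
  a_95 = 52;  a_96 = 94;  a_97 = 51;  a_98 = 75;  a_99 = 77;  a_100 = 57
  a_101 = 61;  a_102 = 59;  a_103 = 33;  a_104 = 34;  a_105 = 65;  a_106 = 85
  a_107 = 13;  a_108 = 80;  a_109 = 29;  a_110 = 9;  a_111 = 93;  a_112 = 51
  a_113 = 55;  a_114 = 77;  a_115 = 59;  a_116 = 56;  a_117 = 43;  a_118 = 21
  a_119 = 45;  a_120 = 30;  a_121 = 10;  a_122 = 21;  a_123 = 29;  a_124 = 71
  a_125 = 72;  a_126 = 78;  a_127 = 83;  a_128 = 23;  a_129 = 84;  a_130 = 65
  a_131 = 72;  a_132 = 26;  a_133 = 76;  a_134 = 4;  a_135 = 0;  a_136 = 45
  a_137 = 48;  a_138 = 52;  a_139 = 34
a_140 = 51·34 + 86·52 + 47·48 + 50·45 + 40·0 = 42
a_141 = 51·42 + 86·34 + 47·52 + 50·48 + 40·45 = 70

70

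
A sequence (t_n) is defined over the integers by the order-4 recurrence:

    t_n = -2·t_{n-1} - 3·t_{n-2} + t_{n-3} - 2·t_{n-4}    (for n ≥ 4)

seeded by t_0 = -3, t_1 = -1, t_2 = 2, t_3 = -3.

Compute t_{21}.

t_4 = -2·-3 + -3·2 + 1·-1 + -2·-3 = 5
t_5 = -2·5 + -3·-3 + 1·2 + -2·-1 = 3
t_6 = -2·3 + -3·5 + 1·-3 + -2·2 = -28
t_7 = -2·-28 + -3·3 + 1·5 + -2·-3 = 58
t_8 = -2·58 + -3·-28 + 1·3 + -2·5 = -39
t_9 = -2·-39 + -3·58 + 1·-28 + -2·3 = -130
t_10 = -2·-130 + -3·-39 + 1·58 + -2·-28 = 491
t_11 = -2·491 + -3·-130 + 1·-39 + -2·58 = -747
t_12 = -2·-747 + -3·491 + 1·-130 + -2·-39 = -31
t_13 = -2·-31 + -3·-747 + 1·491 + -2·-130 = 3054
t_14 = -2·3054 + -3·-31 + 1·-747 + -2·491 = -7744
t_15 = -2·-7744 + -3·3054 + 1·-31 + -2·-747 = 7789
t_16 = -2·7789 + -3·-7744 + 1·3054 + -2·-31 = 10770
t_17 = -2·10770 + -3·7789 + 1·-7744 + -2·3054 = -58759
t_18 = -2·-58759 + -3·10770 + 1·7789 + -2·-7744 = 108485
t_19 = -2·108485 + -3·-58759 + 1·10770 + -2·7789 = -45501
t_20 = -2·-45501 + -3·108485 + 1·-58759 + -2·10770 = -314752
t_21 = -2·-314752 + -3·-45501 + 1·108485 + -2·-58759 = 992010

992010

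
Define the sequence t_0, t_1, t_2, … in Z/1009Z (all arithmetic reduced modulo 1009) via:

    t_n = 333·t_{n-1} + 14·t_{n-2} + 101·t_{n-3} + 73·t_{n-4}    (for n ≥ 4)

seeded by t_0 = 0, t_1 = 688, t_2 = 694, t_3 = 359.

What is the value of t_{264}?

t_4 = 333·359 + 14·694 + 101·688 + 73·0 = 987
t_5 = 333·987 + 14·359 + 101·694 + 73·688 = 974
t_6 = 333·974 + 14·987 + 101·359 + 73·694 = 292
t_7 = 333·292 + 14·974 + 101·987 + 73·359 = 660
t_8 = 333·660 + 14·292 + 101·974 + 73·987 = 783
t_9 = 333·783 + 14·660 + 101·292 + 73·974 = 270
Continuing the recurrence:
  t_10 = 165;  t_11 = 332;  t_12 = 540;  t_13 = 881;  t_14 = 423;  t_15 = 908
  t_16 = 799;  t_17 = 377;  t_18 = 1;  t_19 = 235;  t_20 = 116;  t_21 = 928
  t_22 = 477;  t_23 = 922;  t_24 = 192;  t_25 = 46;  t_26 = 653;  t_27 = 73
  t_28 = 654;  t_29 = 550;  t_30 = 143;  t_31 = 577;  t_32 = 789;  t_33 = 510
  t_34 = 369;  t_35 = 586;  t_36 = 657;  t_37 = 802;  t_38 = 156;  t_39 = 781
  t_40 = 737;  t_41 = 714;  t_42 = 334;  t_43 = 418;  t_44 = 382;  t_45 = 970
  t_46 = 439;  t_47 = 829;  t_48 = 423;  t_49 = 229;  t_50 = 191;  t_51 = 537
  t_52 = 406;  t_53 = 131;  t_54 = 443;  t_55 = 517;  t_56 = 261;  t_57 = 134
  t_58 = 653;  t_59 = 907;  t_60 = 700;  t_61 = 671;  t_62 = 198;  t_63 = 349
  t_64 = 745;  t_65 = 81;  t_66 = 332;  t_67 = 522;  t_68 = 898;  t_69 = 709
  t_70 = 729;  t_71 = 85;  t_72 = 108;  t_73 = 91;  t_74 = 789;  t_75 = 622
  t_76 = 150;  t_77 = 703;  t_78 = 441;  t_79 = 316;  t_80 = 636;  t_81 = 291
  t_82 = 404;  t_83 = 903;  t_84 = 772;  t_85 = 813;  t_86 = 650;  t_87 = 411
  t_88 = 903;  t_89 = 609;  t_90 = 691;  t_91 = 631;  t_92 = 129;  t_93 = 563
  t_94 = 759;  t_95 = 877;  t_96 = 662;  t_97 = 359;  t_98 = 369;  t_99 = 482
  t_100 = 25;  t_101 = 856;  t_102 = 804;  t_103 = 601;  t_104 = 1006;  t_105 = 766
  t_106 = 90;  t_107 = 517;  t_108 = 336;  t_109 = 496;  t_110 = 625;  t_111 = 190
  t_112 = 339;  t_113 = 972;  t_114 = 736;  t_115 = 69;  t_116 = 814;  t_117 = 603
  t_118 = 462;  t_119 = 316;  t_120 = 960;  t_121 = 86;  t_122 = 766;  t_123 = 962
  t_124 = 182;  t_125 = 314;  t_126 = 877;  t_127 = 616;  t_128 = 66;  t_129 = 841
  t_130 = 587;  t_131 = 575;  t_132 = 878;  t_133 = 351;  t_134 = 49;  t_135 = 534
  t_136 = 578;  t_137 = 470;  t_138 = 133;  t_139 = 915;  t_140 = 693;  t_141 = 730
  t_142 = 757;  t_143 = 534;  t_144 = 958;  t_145 = 169;  t_146 = 291;  t_147 = 921
  t_148 = 224;  t_149 = 62;  t_150 = 822;  t_151 = 202;  t_152 = 488;  t_153 = 630
  t_154 = 384;  t_155 = 944;  t_156 = 247;  t_157 = 639;  t_158 = 597;  t_159 = 924
  t_160 = 65;  t_161 = 265;  t_162 = 44;  t_163 = 560;  t_164 = 662;  t_165 = 834
  t_166 = 675;  t_167 = 124;  t_168 = 673;  t_169 = 743;  t_170 = 805;  t_171 = 324
  t_172 = 165;  t_173 = 288;  t_174 = 11;  t_175 = 589;  t_176 = 309;  t_177 = 90
  t_178 = 751;  t_179 = 651;  t_180 = 640;  t_181 = 946;  t_182 = 592;  t_183 = 672
  t_184 = 1000;  t_185 = 55;  t_186 = 125;  t_187 = 741;  t_188 = 142;  t_189 = 643
  t_190 = 400;  t_191 = 765;  t_192 = 666;  t_193 = 983;  t_194 = 177;  t_195 = 68
  t_196 = 484;  t_197 = 519;  t_198 = 619;  t_199 = 865;  t_200 = 33;  t_201 = 407
  t_202 = 151;  t_203 = 370;  t_204 = 337;  t_205 = 923;  t_206 = 257;  t_207 = 128
  t_208 = 588;  t_209 = 340;  t_210 = 782;  t_211 = 928;  t_212 = 699;  t_213 = 447
  t_214 = 697;  t_215 = 345;  t_216 = 855;  t_217 = 72;  t_218 = 592;  t_219 = 930
  t_220 = 209;  t_221 = 351;  t_222 = 669;  t_223 = 873;  t_224 = 660;  t_225 = 296
  t_226 = 640;  t_227 = 557;  t_228 = 87;  t_229 = 928;  t_230 = 538;  t_231 = 443
  t_232 = 862;  t_233 = 631;  t_234 = 481;  t_235 = 843;  t_236 = 420;  t_237 = 110
  t_238 = 317;  t_239 = 179;  t_240 = 879;  t_241 = 272;  t_242 = 824;  t_243 = 662
  t_244 = 741;  t_245 = 906;  t_246 = 171;  t_247 = 75;  t_248 = 429;  t_249 = 291
  t_250 = 878;  t_251 = 174;  t_252 = 781;  t_253 = 109;  t_254 = 756;  t_255 = 788
  t_256 = 977;  t_257 = 942;  t_258 = 18;  t_259 = 826;  t_260 = 840;  t_261 = 646
  t_262 = 846
t_263 = 333·846 + 14·646 + 101·840 + 73·826 = 12
t_264 = 333·12 + 14·846 + 101·646 + 73·840 = 137

137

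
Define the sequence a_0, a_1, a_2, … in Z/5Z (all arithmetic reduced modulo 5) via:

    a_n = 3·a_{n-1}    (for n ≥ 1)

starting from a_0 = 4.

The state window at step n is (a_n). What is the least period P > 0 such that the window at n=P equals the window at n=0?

4

n=0: window = (4)
n=1: window = (2)
n=2: window = (1)
n=3: window = (3)
n=4: window = (4)
window at n=4 equals window at n=0 → period = 4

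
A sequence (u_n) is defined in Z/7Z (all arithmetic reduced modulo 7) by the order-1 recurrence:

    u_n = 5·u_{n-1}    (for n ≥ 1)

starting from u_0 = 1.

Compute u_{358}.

2

u_1 = 5·1 = 5
u_2 = 5·5 = 4
u_3 = 5·4 = 6
u_4 = 5·6 = 2
u_5 = 5·2 = 3
u_6 = 5·3 = 1
(u_6) = (1) = (u_0), so the sequence has period 6.
358 ≡ 4 (mod 6), hence u_358 = u_4 = 2.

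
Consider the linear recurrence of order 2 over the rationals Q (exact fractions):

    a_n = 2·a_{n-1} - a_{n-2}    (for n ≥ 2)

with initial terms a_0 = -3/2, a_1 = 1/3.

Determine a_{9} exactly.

15

a_2 = 2·1/3 + -1·-3/2 = 13/6
a_3 = 2·13/6 + -1·1/3 = 4
a_4 = 2·4 + -1·13/6 = 35/6
a_5 = 2·35/6 + -1·4 = 23/3
a_6 = 2·23/3 + -1·35/6 = 19/2
a_7 = 2·19/2 + -1·23/3 = 34/3
a_8 = 2·34/3 + -1·19/2 = 79/6
a_9 = 2·79/6 + -1·34/3 = 15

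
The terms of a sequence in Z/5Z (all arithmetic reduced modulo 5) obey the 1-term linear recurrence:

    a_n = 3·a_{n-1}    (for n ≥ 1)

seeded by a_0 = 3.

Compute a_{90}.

2

a_1 = 3·3 = 4
a_2 = 3·4 = 2
a_3 = 3·2 = 1
a_4 = 3·1 = 3
(a_4) = (3) = (a_0), so the sequence has period 4.
90 ≡ 2 (mod 4), hence a_90 = a_2 = 2.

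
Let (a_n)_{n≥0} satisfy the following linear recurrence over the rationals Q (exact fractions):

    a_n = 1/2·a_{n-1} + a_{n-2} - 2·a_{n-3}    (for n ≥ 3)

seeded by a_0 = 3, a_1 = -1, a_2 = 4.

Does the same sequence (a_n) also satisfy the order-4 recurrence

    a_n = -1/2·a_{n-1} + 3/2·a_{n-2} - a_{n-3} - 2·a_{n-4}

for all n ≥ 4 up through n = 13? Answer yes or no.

yes

Terms a_0..a_13: 3, -1, 4, -5, 7/2, -45/4, 63/8, -229/16, 743/32, -1181/64, 5455/128, -11157/256, 29559/512, -102349/1024
n=4: candidate gives 7/2, actual a_4 = 7/2 ✓
n=5: candidate gives -45/4, actual a_5 = -45/4 ✓
n=6: candidate gives 63/8, actual a_6 = 63/8 ✓
n=7: candidate gives -229/16, actual a_7 = -229/16 ✓
n=8: candidate gives 743/32, actual a_8 = 743/32 ✓
n=9: candidate gives -1181/64, actual a_9 = -1181/64 ✓
n=10: candidate gives 5455/128, actual a_10 = 5455/128 ✓
n=11: candidate gives -11157/256, actual a_11 = -11157/256 ✓
n=12: candidate gives 29559/512, actual a_12 = 29559/512 ✓
n=13: candidate gives -102349/1024, actual a_13 = -102349/1024 ✓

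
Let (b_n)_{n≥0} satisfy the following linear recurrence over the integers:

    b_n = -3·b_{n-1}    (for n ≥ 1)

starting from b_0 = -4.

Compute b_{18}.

-1549681956

b_1 = -3·-4 = 12
b_2 = -3·12 = -36
b_3 = -3·-36 = 108
b_4 = -3·108 = -324
b_5 = -3·-324 = 972
b_6 = -3·972 = -2916
b_7 = -3·-2916 = 8748
b_8 = -3·8748 = -26244
b_9 = -3·-26244 = 78732
b_10 = -3·78732 = -236196
b_11 = -3·-236196 = 708588
b_12 = -3·708588 = -2125764
b_13 = -3·-2125764 = 6377292
b_14 = -3·6377292 = -19131876
b_15 = -3·-19131876 = 57395628
b_16 = -3·57395628 = -172186884
b_17 = -3·-172186884 = 516560652
b_18 = -3·516560652 = -1549681956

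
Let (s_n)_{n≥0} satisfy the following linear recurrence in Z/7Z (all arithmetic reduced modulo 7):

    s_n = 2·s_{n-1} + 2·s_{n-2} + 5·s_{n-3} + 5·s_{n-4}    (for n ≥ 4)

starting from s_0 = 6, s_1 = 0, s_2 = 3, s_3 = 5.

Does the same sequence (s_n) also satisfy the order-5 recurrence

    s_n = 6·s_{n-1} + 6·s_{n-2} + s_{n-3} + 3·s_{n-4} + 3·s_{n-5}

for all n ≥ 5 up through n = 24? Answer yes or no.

Terms s_0..s_24: 6, 0, 3, 5, 4, 5, 2, 3, 6, 4, 3, 3, 6, 4, 1, 6, 1, 4, 3, 0, 3, 6, 5, 2, 3
n=5: candidate gives 5, actual s_5 = 5 ✓
n=6: candidate gives 5, actual s_6 = 2 ✗

no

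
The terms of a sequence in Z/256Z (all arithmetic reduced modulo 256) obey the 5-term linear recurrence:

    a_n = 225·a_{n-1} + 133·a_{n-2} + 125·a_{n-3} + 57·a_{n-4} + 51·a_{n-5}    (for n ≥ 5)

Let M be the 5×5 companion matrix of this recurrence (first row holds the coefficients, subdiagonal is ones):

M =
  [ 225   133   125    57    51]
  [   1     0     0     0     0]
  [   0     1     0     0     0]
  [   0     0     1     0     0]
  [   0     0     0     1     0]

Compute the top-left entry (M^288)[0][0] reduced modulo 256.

(M^288)[0][0] is the top entry after applying M 288 times to the unit state (1, 0, 0, 0, 0). Equivalently it is h_{292} for the auxiliary sequence (h_n) obeying the same recurrence with h_4 = 1 and h_i = 0 for 0 ≤ i < 4:
h_5 = 225·1 + 133·0 + 125·0 + 57·0 + 51·0 = 225
h_6 = 225·225 + 133·1 + 125·0 + 57·0 + 51·0 = 70
h_7 = 225·70 + 133·225 + 125·1 + 57·0 + 51·0 = 232
h_8 = 225·232 + 133·70 + 125·225 + 57·1 + 51·0 = 92
h_9 = 225·92 + 133·232 + 125·70 + 57·225 + 51·1 = 222
h_10 = 225·222 + 133·92 + 125·232 + 57·70 + 51·225 = 155
Continuing the recurrence:
  h_11 = 23;  h_12 = 216;  h_13 = 60;  h_14 = 236;  h_15 = 16;  h_16 = 165
  h_17 = 245;  h_18 = 94;  h_19 = 12;  h_20 = 240;  h_21 = 126;  h_22 = 7
  h_23 = 51;  h_24 = 208;  h_25 = 152;  h_26 = 56;  h_27 = 128;  h_28 = 73
  h_29 = 73;  h_30 = 86;  h_31 = 208;  h_32 = 228;  h_33 = 62;  h_34 = 51
  h_35 = 207;  h_36 = 232;  h_37 = 148;  h_38 = 100;  h_39 = 80;  h_40 = 109
  h_41 = 93;  h_42 = 46;  h_43 = 180;  h_44 = 184;  h_45 = 30;  h_46 = 159
  h_47 = 107;  h_48 = 32;  h_49 = 176;  h_50 = 240;  h_51 = 128;  h_52 = 145
  h_53 = 177;  h_54 = 230;  h_55 = 56;  h_56 = 236;  h_57 = 30;  h_58 = 203
  h_59 = 135;  h_60 = 120;  h_61 = 108;  h_62 = 92;  h_63 = 16;  h_64 = 53
  h_65 = 197;  h_66 = 126;  h_67 = 220;  h_68 = 0;  h_69 = 62;  h_70 = 55
  h_71 = 163;  h_72 = 240;  h_73 = 72;  h_74 = 40;  h_75 = 0;  h_76 = 217
  h_77 = 25;  h_78 = 246;  h_79 = 32;  h_80 = 116;  h_81 = 126;  h_82 = 99
  h_83 = 63;  h_84 = 136;  h_85 = 196;  h_86 = 212;  h_87 = 80;  h_88 = 253
  h_89 = 45;  h_90 = 78;  h_91 = 132;  h_92 = 200;  h_93 = 222;  h_94 = 207
  h_95 = 219;  h_96 = 64;  h_97 = 96;  h_98 = 224;  h_99 = 0;  h_100 = 33
  h_101 = 129;  h_102 = 134;  h_103 = 136;  h_104 = 124;  h_105 = 94;  h_106 = 251
  h_107 = 247;  h_108 = 24;  h_109 = 156;  h_110 = 204;  h_111 = 16;  h_112 = 197
  h_113 = 149;  h_114 = 158;  h_115 = 172;  h_116 = 16;  h_117 = 254;  h_118 = 103
  h_119 = 19;  h_120 = 16;  h_121 = 248;  h_122 = 24;  h_123 = 128;  h_124 = 105
  h_125 = 233;  h_126 = 150;  h_127 = 112;  h_128 = 4;  h_129 = 190;  h_130 = 147
  h_131 = 175;  h_132 = 40;  h_133 = 244;  h_134 = 68;  h_135 = 80;  h_136 = 141
  h_137 = 253;  h_138 = 110;  h_139 = 84;  h_140 = 216;  h_141 = 158;  h_142 = 255
  h_143 = 75;  h_144 = 96;  h_145 = 16;  h_146 = 208;  h_147 = 128;  h_148 = 177
  h_149 = 81;  h_150 = 38;  h_151 = 216;  h_152 = 12;  h_153 = 158;  h_154 = 43
  h_155 = 103;  h_156 = 184;  h_157 = 204;  h_158 = 60;  h_159 = 16;  h_160 = 85
  h_161 = 101;  h_162 = 190;  h_163 = 124;  h_164 = 32;  h_165 = 190;  h_166 = 151
  h_167 = 131;  h_168 = 48;  h_169 = 168;  h_170 = 8;  h_171 = 0;  h_172 = 249
  h_173 = 185;  h_174 = 54;  h_175 = 192;  h_176 = 148;  h_177 = 254;  h_178 = 195
  h_179 = 31;  h_180 = 200;  h_181 = 36;  h_182 = 180;  h_183 = 80;  h_184 = 29
  h_185 = 205;  h_186 = 142;  h_187 = 36;  h_188 = 232;  h_189 = 94;  h_190 = 47
  h_191 = 187;  h_192 = 128;  h_193 = 192;  h_194 = 192;  h_195 = 0;  h_196 = 65
  h_197 = 33;  h_198 = 198;  h_199 = 40;  h_200 = 156;  h_201 = 222;  h_202 = 91
  h_203 = 215;  h_204 = 88;  h_205 = 252;  h_206 = 172;  h_207 = 16;  h_208 = 229
  h_209 = 53;  h_210 = 222;  h_211 = 76;  h_212 = 48;  h_213 = 126;  h_214 = 199
  h_215 = 243;  h_216 = 80;  h_217 = 88;  h_218 = 248;  h_219 = 128;  h_220 = 137
  h_221 = 137;  h_222 = 214;  h_223 = 16;  h_224 = 36;  h_225 = 62;  h_226 = 243
  h_227 = 143;  h_228 = 104;  h_229 = 84;  h_230 = 36;  h_231 = 80;  h_232 = 173
  h_233 = 157;  h_234 = 174;  h_235 = 244;  h_236 = 248;  h_237 = 30;  h_238 = 95
  h_239 = 43;  h_240 = 160;  h_241 = 112;  h_242 = 176;  h_243 = 128;  h_244 = 209
  h_245 = 241;  h_246 = 102;  h_247 = 120;  h_248 = 44;  h_249 = 30;  h_250 = 139
  h_251 = 71;  h_252 = 248;  h_253 = 44;  h_254 = 28;  h_255 = 16;  h_256 = 117
  h_257 = 5;  h_258 = 254;  h_259 = 28;  h_260 = 64;  h_261 = 62;  h_262 = 247
  h_263 = 99;  h_264 = 112;  h_265 = 8;  h_266 = 232;  h_267 = 0;  h_268 = 25
  h_269 = 89;  h_270 = 118;  h_271 = 96;  h_272 = 180;  h_273 = 126;  h_274 = 35
  h_275 = 255;  h_276 = 8;  h_277 = 132;  h_278 = 148;  h_279 = 80;  h_280 = 61
  h_281 = 109;  h_282 = 206;  h_283 = 196;  h_284 = 8;  h_285 = 222;  h_286 = 143
  h_287 = 155;  h_288 = 192;  h_289 = 32;  h_290 = 160
h_291 = 225·160 + 133·32 + 125·192 + 57·155 + 51·143 = 0
h_292 = 225·0 + 133·160 + 125·32 + 57·192 + 51·155 = 97

97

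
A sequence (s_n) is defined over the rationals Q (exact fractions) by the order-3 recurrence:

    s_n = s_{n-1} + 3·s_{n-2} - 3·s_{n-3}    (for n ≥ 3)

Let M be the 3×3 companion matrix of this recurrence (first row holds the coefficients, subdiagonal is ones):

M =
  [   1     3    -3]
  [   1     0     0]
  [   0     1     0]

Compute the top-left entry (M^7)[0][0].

40

(M^7)[0][0] is the top entry after applying M 7 times to the unit state (1, 0, 0). Equivalently it is h_{9} for the auxiliary sequence (h_n) obeying the same recurrence with h_2 = 1 and h_i = 0 for 0 ≤ i < 2:
h_3 = 1·1 + 3·0 + -3·0 = 1
h_4 = 1·1 + 3·1 + -3·0 = 4
h_5 = 1·4 + 3·1 + -3·1 = 4
h_6 = 1·4 + 3·4 + -3·1 = 13
h_7 = 1·13 + 3·4 + -3·4 = 13
h_8 = 1·13 + 3·13 + -3·4 = 40
h_9 = 1·40 + 3·13 + -3·13 = 40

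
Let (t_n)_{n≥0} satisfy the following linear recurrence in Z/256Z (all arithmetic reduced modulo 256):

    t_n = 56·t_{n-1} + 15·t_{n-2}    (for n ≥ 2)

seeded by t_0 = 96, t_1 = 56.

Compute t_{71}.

72

t_2 = 56·56 + 15·96 = 224
t_3 = 56·224 + 15·56 = 72
t_4 = 56·72 + 15·224 = 224
t_5 = 56·224 + 15·72 = 56
t_6 = 56·56 + 15·224 = 96
t_7 = 56·96 + 15·56 = 72
t_8 = 56·72 + 15·96 = 96
t_9 = 56·96 + 15·72 = 56
(t_8, t_9) = (96, 56) = (t_0, t_1), so the sequence has period 8.
71 ≡ 7 (mod 8), hence t_71 = t_7 = 72.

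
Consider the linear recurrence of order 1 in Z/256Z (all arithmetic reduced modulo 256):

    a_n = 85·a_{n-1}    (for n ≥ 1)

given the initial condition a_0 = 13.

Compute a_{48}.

a_1 = 85·13 = 81
a_2 = 85·81 = 229
a_3 = 85·229 = 9
a_4 = 85·9 = 253
a_5 = 85·253 = 1
a_6 = 85·1 = 85
a_7 = 85·85 = 57
a_8 = 85·57 = 237
a_9 = 85·237 = 177
a_10 = 85·177 = 197
a_11 = 85·197 = 105
a_12 = 85·105 = 221
a_13 = 85·221 = 97
a_14 = 85·97 = 53
a_15 = 85·53 = 153
a_16 = 85·153 = 205
a_17 = 85·205 = 17
a_18 = 85·17 = 165
a_19 = 85·165 = 201
a_20 = 85·201 = 189
a_21 = 85·189 = 193
a_22 = 85·193 = 21
a_23 = 85·21 = 249
a_24 = 85·249 = 173
a_25 = 85·173 = 113
a_26 = 85·113 = 133
a_27 = 85·133 = 41
a_28 = 85·41 = 157
a_29 = 85·157 = 33
a_30 = 85·33 = 245
a_31 = 85·245 = 89
a_32 = 85·89 = 141
a_33 = 85·141 = 209
a_34 = 85·209 = 101
a_35 = 85·101 = 137
a_36 = 85·137 = 125
a_37 = 85·125 = 129
a_38 = 85·129 = 213
a_39 = 85·213 = 185
a_40 = 85·185 = 109
a_41 = 85·109 = 49
a_42 = 85·49 = 69
a_43 = 85·69 = 233
a_44 = 85·233 = 93
a_45 = 85·93 = 225
a_46 = 85·225 = 181
a_47 = 85·181 = 25
a_48 = 85·25 = 77

77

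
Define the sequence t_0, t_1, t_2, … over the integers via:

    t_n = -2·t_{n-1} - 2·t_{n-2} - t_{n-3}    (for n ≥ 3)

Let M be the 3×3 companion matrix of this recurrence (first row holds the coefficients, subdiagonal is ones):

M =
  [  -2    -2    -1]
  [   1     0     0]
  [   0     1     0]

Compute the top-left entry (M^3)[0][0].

-1

(M^3)[0][0] is the top entry after applying M 3 times to the unit state (1, 0, 0). Equivalently it is h_{5} for the auxiliary sequence (h_n) obeying the same recurrence with h_2 = 1 and h_i = 0 for 0 ≤ i < 2:
h_3 = -2·1 + -2·0 + -1·0 = -2
h_4 = -2·-2 + -2·1 + -1·0 = 2
h_5 = -2·2 + -2·-2 + -1·1 = -1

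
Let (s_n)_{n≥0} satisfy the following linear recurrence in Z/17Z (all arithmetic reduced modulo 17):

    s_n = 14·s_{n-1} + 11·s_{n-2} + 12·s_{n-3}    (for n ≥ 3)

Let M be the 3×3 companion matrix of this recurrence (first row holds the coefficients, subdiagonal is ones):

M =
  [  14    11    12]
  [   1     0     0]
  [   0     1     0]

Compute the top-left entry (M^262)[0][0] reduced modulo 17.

16

(M^262)[0][0] is the top entry after applying M 262 times to the unit state (1, 0, 0). Equivalently it is h_{264} for the auxiliary sequence (h_n) obeying the same recurrence with h_2 = 1 and h_i = 0 for 0 ≤ i < 2:
h_3 = 14·1 + 11·0 + 12·0 = 14
h_4 = 14·14 + 11·1 + 12·0 = 3
h_5 = 14·3 + 11·14 + 12·1 = 4
h_6 = 14·4 + 11·3 + 12·14 = 2
h_7 = 14·2 + 11·4 + 12·3 = 6
h_8 = 14·6 + 11·2 + 12·4 = 1
Continuing the recurrence:
  h_9 = 2;  h_10 = 9;  h_11 = 7;  h_12 = 0;  h_13 = 15;  h_14 = 5
  h_15 = 14;  h_16 = 6;  h_17 = 9;  h_18 = 3;  h_19 = 9;  h_20 = 12
  h_21 = 14;  h_22 = 11;  h_23 = 10;  h_24 = 4;  h_25 = 9;  h_26 = 1
  h_27 = 8;  h_28 = 10;  h_29 = 2;  h_30 = 13;  h_31 = 1;  h_32 = 11
  h_33 = 15;  h_34 = 3;  h_35 = 16;  h_36 = 12;  h_37 = 6;  h_38 = 0
  h_39 = 6;  h_40 = 3;  h_41 = 6;  h_42 = 2;  h_43 = 11;  h_44 = 10
  h_45 = 13;  h_46 = 16;  h_47 = 11;  h_48 = 10;  h_49 = 11;  h_50 = 5
  h_51 = 5;  h_52 = 2;  h_53 = 7;  h_54 = 10;  h_55 = 3;  h_56 = 15
  h_57 = 6;  h_58 = 13;  h_59 = 3;  h_60 = 2;  h_61 = 13;  h_62 = 2
  h_63 = 8;  h_64 = 1;  h_65 = 7;  h_66 = 1;  h_67 = 1;  h_68 = 7
  h_69 = 2;  h_70 = 15;  h_71 = 10;  h_72 = 6;  h_73 = 0;  h_74 = 16
  h_75 = 7;  h_76 = 2;  h_77 = 8;  h_78 = 14;  h_79 = 2;  h_80 = 6
  h_81 = 2;  h_82 = 16;  h_83 = 12;  h_84 = 11;  h_85 = 2;  h_86 = 4
  h_87 = 6;  h_88 = 16;  h_89 = 15;  h_90 = 16;  h_91 = 3;  h_92 = 7
  h_93 = 0;  h_94 = 11;  h_95 = 0;  h_96 = 2;  h_97 = 7;  h_98 = 1
  h_99 = 13;  h_100 = 5;  h_101 = 4;  h_102 = 12;  h_103 = 0;  h_104 = 10
  h_105 = 12;  h_106 = 6;  h_107 = 13;  h_108 = 1;  h_109 = 8;  h_110 = 7
  h_111 = 11;  h_112 = 4;  h_113 = 6;  h_114 = 5;  h_115 = 14;  h_116 = 0
  h_117 = 10;  h_118 = 2;  h_119 = 2;  h_120 = 0;  h_121 = 12;  h_122 = 5
  h_123 = 15;  h_124 = 1;  h_125 = 1;  h_126 = 1;  h_127 = 3;  h_128 = 14
  h_129 = 3;  h_130 = 11;  h_131 = 15;  h_132 = 10;  h_133 = 12;  h_134 = 16
  h_135 = 0;  h_136 = 14;  h_137 = 14;  h_138 = 10;  h_139 = 3;  h_140 = 14
  h_141 = 9;  h_142 = 10;  h_143 = 16;  h_144 = 0;  h_145 = 7;  h_146 = 1
  h_147 = 6;  h_148 = 9;  h_149 = 0;  h_150 = 1;  h_151 = 3;  h_152 = 2
  h_153 = 5;  h_154 = 9;  h_155 = 1;  h_156 = 3;  h_157 = 8;  h_158 = 4
  h_159 = 10;  h_160 = 8;  h_161 = 15;  h_162 = 10;  h_163 = 10;  h_164 = 5
  h_165 = 11;  h_166 = 6;  h_167 = 10;  h_168 = 15;  h_169 = 1;  h_170 = 10
  h_171 = 8;  h_172 = 13;  h_173 = 16;  h_174 = 4;  h_175 = 14;  h_176 = 7
  h_177 = 11;  h_178 = 8;  h_179 = 11;  h_180 = 0;  h_181 = 13;  h_182 = 8
  h_183 = 0;  h_184 = 6;  h_185 = 10;  h_186 = 2;  h_187 = 6;  h_188 = 5
  h_189 = 7;  h_190 = 4;  h_191 = 6;  h_192 = 8;  h_193 = 5;  h_194 = 9
  h_195 = 5;  h_196 = 8;  h_197 = 3;  h_198 = 3;  h_199 = 1;  h_200 = 15
  h_201 = 2;  h_202 = 1;  h_203 = 12;  h_204 = 16;  h_205 = 11;  h_206 = 15
  h_207 = 13;  h_208 = 3;  h_209 = 8;  h_210 = 12;  h_211 = 3;  h_212 = 15
  h_213 = 13;  h_214 = 9;  h_215 = 7;  h_216 = 13;  h_217 = 10;  h_218 = 10
  h_219 = 15;  h_220 = 15;  h_221 = 2;  h_222 = 16;  h_223 = 1;  h_224 = 10
  h_225 = 3;  h_226 = 11;  h_227 = 1;  h_228 = 1;  h_229 = 4;  h_230 = 11
  h_231 = 6;  h_232 = 15;  h_233 = 0;  h_234 = 16;  h_235 = 13;  h_236 = 1
  h_237 = 9;  h_238 = 4;  h_239 = 14;  h_240 = 8;  h_241 = 8;  h_242 = 11
  h_243 = 15;  h_244 = 2;  h_245 = 2;  h_246 = 9;  h_247 = 2;  h_248 = 15
  h_249 = 0;  h_250 = 2;  h_251 = 4;  h_252 = 10;  h_253 = 4;  h_254 = 10
  h_255 = 15;  h_256 = 11;  h_257 = 14;  h_258 = 4;  h_259 = 2;  h_260 = 2
  h_261 = 13;  h_262 = 7
h_263 = 14·7 + 11·13 + 12·2 = 10
h_264 = 14·10 + 11·7 + 12·13 = 16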